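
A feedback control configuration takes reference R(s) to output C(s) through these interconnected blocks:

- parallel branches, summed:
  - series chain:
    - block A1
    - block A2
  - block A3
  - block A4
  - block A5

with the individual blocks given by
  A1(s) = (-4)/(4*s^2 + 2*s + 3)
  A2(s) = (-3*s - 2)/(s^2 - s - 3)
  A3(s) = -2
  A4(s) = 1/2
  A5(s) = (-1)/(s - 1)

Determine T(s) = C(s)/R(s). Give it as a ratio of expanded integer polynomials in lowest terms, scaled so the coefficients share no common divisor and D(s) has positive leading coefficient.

First reduce the diagram to T(s).

1. cascade A1, A2; result (12*s + 8)/(4*s^4 - 2*s^3 - 11*s^2 - 9*s - 9)
2. combine (A1*A2), A3, A4, A5 in parallel: this yields T(s), and no further normalization is needed

Answer: (-12*s^5 + 10*s^4 + 31*s^3 + 40*s^2 + 10*s - 25)/(8*s^5 - 12*s^4 - 18*s^3 + 4*s^2 + 18)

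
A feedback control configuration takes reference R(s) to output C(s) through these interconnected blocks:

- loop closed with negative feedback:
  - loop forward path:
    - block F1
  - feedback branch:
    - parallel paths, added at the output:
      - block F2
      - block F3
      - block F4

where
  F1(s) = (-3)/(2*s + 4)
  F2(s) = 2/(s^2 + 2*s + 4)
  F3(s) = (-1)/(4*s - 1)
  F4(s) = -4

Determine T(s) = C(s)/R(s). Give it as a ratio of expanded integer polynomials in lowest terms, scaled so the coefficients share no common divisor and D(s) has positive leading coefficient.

The answer is (-12*s^3 - 21*s^2 - 42*s + 12)/(8*s^4 + 78*s^3 + 143*s^2 + 198*s - 46).

Reasoning:
Step 1 - combine F2, F3, F4 in parallel: (-16*s^3 - 29*s^2 - 50*s + 10)/(4*s^3 + 7*s^2 + 14*s - 4)
Step 2 - apply the feedback formula to F1, (F2+F3+F4); the result is T(s) itself (integer coefficients, no common factor, positive leading denominator coefficient)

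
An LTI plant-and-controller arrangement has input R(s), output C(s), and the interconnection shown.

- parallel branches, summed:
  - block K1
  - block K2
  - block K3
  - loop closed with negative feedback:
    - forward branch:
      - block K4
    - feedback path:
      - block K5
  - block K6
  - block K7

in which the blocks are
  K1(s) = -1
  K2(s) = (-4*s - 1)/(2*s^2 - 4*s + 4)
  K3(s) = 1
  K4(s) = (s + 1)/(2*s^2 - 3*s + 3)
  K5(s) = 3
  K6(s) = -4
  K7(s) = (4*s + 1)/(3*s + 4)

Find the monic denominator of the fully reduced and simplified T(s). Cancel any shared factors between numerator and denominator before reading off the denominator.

The answer is s^5 - 2*s^4/3 + 7*s^3/3 + 2*s^2/3 - 2*s + 8.

Reasoning:
[1] feedback reduction of K4, K5; result (s + 1)/(2*s^2 + 6)
[2] sum the parallel branches K1, K2, K3, [K4/(1+K4*K5)], K6, K7; result (-16*s^5 - 7*s^4 - 38*s^3 - 98*s^2 + 33*s - 184)/(6*s^5 - 4*s^4 + 14*s^3 + 4*s^2 - 12*s + 48)
Step 2 gives the fully reduced T(s), with no common factor left to cancel. The denominator's leading coefficient is 6, so divide each of its coefficients by 6 to get the monic form.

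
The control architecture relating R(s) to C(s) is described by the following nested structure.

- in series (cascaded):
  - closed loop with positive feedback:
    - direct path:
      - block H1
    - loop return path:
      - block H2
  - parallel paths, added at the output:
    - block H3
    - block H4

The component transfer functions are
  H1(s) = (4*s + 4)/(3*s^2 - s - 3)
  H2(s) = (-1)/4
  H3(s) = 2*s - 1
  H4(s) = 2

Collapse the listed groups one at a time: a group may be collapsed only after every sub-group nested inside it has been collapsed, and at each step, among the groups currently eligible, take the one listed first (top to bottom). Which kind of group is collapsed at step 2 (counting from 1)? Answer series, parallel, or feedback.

Step 1 - feedback reduction of H1, H2
Step 2 - reduce the parallel group H3, H4
Step 3 - multiply [H1/(1-H1*H2)], (H3+H4) (series)
So the answer for step 2 is parallel.

Therefore the answer is parallel.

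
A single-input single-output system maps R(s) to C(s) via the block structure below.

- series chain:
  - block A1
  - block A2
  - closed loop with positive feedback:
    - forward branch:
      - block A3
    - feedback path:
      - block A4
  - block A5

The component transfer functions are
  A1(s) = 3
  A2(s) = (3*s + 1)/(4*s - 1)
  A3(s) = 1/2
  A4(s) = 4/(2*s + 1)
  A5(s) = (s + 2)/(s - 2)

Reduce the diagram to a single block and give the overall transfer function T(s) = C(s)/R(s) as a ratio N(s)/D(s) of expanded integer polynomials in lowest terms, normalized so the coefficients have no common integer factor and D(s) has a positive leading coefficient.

The answer is (18*s^3 + 51*s^2 + 33*s + 6)/(16*s^3 - 44*s^2 + 26*s - 4).

Reasoning:
Step 1. feedback reduction of A3, A4, giving (2*s + 1)/(4*s - 2)
Step 2. series reduction of A1, A2, [A3/(1-A3*A4)], A5; the result is T(s) itself (integer coefficients, no common factor, positive leading denominator coefficient)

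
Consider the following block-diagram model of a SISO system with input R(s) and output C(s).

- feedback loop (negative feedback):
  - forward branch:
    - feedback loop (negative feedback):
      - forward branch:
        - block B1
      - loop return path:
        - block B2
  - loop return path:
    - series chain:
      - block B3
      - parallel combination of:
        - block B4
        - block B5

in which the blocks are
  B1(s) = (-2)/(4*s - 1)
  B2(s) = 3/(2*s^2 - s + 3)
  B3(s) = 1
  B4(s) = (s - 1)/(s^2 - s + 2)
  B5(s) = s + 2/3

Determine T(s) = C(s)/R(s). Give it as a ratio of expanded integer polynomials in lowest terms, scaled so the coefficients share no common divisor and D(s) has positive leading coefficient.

Step 1: apply the feedback formula to B1, B2 gives (-4*s^2 + 2*s - 6)/(8*s^3 - 6*s^2 + 13*s - 9)
Step 2: combine B4, B5 in parallel gives (3*s^3 - s^2 + 7*s + 1)/(3*s^2 - 3*s + 6)
Step 3: series reduction of B3, (B4+B5) gives (3*s^3 - s^2 + 7*s + 1)/(3*s^2 - 3*s + 6)
Step 4: collapse the loop ([B1/(1+B1*B2)] forward, (B3*(B4+B5)) return), which is the overall transfer function T(s) = C(s)/R(s) in lowest terms

Final answer: (-12*s^4 + 18*s^3 - 48*s^2 + 30*s - 36)/(12*s^5 - 32*s^4 + 57*s^3 - 86*s^2 + 65*s - 60)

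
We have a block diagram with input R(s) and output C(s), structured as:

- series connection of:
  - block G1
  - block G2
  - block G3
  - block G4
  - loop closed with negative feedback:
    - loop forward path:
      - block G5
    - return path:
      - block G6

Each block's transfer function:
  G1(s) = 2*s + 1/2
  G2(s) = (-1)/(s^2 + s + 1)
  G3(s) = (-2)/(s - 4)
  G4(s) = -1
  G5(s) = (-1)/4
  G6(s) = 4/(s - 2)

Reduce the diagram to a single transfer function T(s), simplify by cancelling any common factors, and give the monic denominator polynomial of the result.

Step 1: close the feedback loop around G5, G6: (2 - s)/(4*s - 12)
Step 2: series reduction of G1, G2, G3, G4, [G5/(1+G5*G6)]: (4*s^2 - 7*s - 2)/(4*s^4 - 24*s^3 + 24*s^2 + 20*s + 48)
No further cancellation is possible in the step-2 result, so that is T(s). Its denominator becomes monic after dividing by the leading coefficient 4.

Therefore the answer is s^4 - 6*s^3 + 6*s^2 + 5*s + 12.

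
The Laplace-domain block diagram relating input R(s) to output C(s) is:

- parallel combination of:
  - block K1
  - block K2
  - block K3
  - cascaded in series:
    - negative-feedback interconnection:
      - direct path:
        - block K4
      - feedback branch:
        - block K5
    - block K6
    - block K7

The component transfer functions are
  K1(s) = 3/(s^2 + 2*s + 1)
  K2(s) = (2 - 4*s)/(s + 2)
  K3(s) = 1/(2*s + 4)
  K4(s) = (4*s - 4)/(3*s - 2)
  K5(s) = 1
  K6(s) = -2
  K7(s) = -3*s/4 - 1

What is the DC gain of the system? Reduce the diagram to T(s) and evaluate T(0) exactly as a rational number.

Step 1. close the feedback loop around K4, K5: (4*s - 4)/(7*s - 6)
Step 2. series reduction of [K4/(1+K4*K5)], K6, K7: (6*s^2 + 2*s - 8)/(7*s - 6)
Step 3. sum the parallel branches K1, K2, K3, ([K4/(1+K4*K5)]*K6*K7): (12*s^5 - 4*s^4 + 31*s^3 + 102*s^2 - s - 134)/(14*s^4 + 44*s^3 + 22*s^2 - 32*s - 24)
Evaluating the step-3 result (the overall T(s)) at s = 0 gives T(0) = -134/(-24) = 67/12.

Answer: 67/12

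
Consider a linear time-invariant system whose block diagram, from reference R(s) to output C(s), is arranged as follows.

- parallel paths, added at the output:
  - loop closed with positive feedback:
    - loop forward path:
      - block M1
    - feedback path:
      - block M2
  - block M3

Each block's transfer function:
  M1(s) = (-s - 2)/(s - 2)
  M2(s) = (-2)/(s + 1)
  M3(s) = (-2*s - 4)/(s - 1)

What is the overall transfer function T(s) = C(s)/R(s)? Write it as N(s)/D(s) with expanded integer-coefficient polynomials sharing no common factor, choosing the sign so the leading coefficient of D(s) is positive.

Reducing step by step:

Step 1: collapse the loop (M1 forward, M2 return) gives (-s^2 - 3*s - 2)/(s^2 - 3*s - 6)
Step 2: sum the parallel branches [M1/(1-M1*M2)], M3: this yields T(s), and no further normalization is needed

Answer: (-3*s^3 + 25*s + 26)/(s^3 - 4*s^2 - 3*s + 6)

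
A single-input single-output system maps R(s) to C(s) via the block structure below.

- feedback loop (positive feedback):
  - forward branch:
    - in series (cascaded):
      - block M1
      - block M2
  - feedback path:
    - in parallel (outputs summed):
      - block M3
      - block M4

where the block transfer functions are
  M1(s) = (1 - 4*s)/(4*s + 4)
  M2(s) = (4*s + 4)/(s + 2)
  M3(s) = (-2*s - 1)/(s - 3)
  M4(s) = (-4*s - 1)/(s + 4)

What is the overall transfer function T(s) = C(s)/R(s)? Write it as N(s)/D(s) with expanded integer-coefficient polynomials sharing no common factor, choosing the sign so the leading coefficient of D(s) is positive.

First reduce the diagram to T(s).

Step 1. multiply M1, M2 (series) gives (1 - 4*s)/(s + 2)
Step 2. add M3, M4 (parallel) gives (-6*s^2 + 2*s - 1)/(s^2 + s - 12)
Step 3. feedback reduction of (M1*M2), (M3+M4), giving the overall T(s)

Answer: (4*s^3 + 3*s^2 - 49*s + 12)/(23*s^3 - 17*s^2 + 16*s + 23)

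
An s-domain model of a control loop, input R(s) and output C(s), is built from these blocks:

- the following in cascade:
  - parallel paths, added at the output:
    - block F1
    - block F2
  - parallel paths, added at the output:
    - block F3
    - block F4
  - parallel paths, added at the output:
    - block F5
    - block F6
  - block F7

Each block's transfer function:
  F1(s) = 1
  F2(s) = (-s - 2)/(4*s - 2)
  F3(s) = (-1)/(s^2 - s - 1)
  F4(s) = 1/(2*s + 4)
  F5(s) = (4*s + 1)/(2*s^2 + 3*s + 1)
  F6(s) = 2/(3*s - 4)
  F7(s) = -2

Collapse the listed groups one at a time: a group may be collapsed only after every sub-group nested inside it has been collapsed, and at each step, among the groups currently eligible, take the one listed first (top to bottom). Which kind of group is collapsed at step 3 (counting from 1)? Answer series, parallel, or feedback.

Reducing step by step:

1. combine F1, F2 in parallel
2. sum the parallel branches F3, F4
3. combine F5, F6 in parallel
4. combine (F1+F2), (F3+F4), (F5+F6), F7 in series
The group at step 3 is a parallel group.

Answer: parallel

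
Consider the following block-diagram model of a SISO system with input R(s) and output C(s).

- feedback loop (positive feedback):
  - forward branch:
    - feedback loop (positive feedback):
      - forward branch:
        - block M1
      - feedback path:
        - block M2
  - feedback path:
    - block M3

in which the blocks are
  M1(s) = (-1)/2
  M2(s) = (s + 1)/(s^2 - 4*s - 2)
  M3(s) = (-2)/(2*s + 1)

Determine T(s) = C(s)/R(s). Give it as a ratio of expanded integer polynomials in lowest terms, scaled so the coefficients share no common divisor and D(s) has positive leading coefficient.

The answer is (-2*s^3 + 7*s^2 + 8*s + 2)/(4*s^3 - 14*s^2 - 5*s + 1).

Reasoning:
Step 1. collapse the loop (M1 forward, M2 return) = (-s^2 + 4*s + 2)/(2*s^2 - 7*s - 3)
Step 2. close the feedback loop around [M1/(1-M1*M2)], M3, giving the overall T(s)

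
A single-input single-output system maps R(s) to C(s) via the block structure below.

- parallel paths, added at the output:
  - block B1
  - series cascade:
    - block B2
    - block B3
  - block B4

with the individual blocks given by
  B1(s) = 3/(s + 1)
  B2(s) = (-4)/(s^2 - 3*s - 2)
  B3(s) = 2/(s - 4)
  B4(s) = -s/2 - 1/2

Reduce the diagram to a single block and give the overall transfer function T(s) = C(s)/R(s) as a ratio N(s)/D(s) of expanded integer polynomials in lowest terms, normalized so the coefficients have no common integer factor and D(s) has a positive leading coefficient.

First reduce the diagram to T(s).

1. cascade B2, B3: (-8)/(s^3 - 7*s^2 + 10*s + 8)
2. add B1, (B2*B3), B4 (parallel) - this is the overall T(s), already in the required normalized form

Answer: (-s^5 + 5*s^4 + 9*s^3 - 63*s^2 + 18*s + 24)/(2*s^4 - 12*s^3 + 6*s^2 + 36*s + 16)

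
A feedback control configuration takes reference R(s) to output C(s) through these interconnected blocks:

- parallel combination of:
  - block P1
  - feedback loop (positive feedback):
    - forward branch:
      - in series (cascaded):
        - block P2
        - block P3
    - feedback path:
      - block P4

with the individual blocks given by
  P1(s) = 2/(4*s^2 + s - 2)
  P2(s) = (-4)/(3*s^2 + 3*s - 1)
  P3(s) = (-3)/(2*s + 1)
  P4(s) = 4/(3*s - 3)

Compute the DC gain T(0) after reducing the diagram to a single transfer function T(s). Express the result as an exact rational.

Step 1. combine P2, P3 in series -> 12/(6*s^3 + 9*s^2 + s - 1)
Step 2. apply the feedback formula to (P2*P3), P4 -> (12*s - 12)/(6*s^4 + 3*s^3 - 8*s^2 - 2*s - 15)
Step 3. add P1, [(P2*P3)/(1-(P2*P3)*P4)] (parallel) -> (12*s^4 + 54*s^3 - 52*s^2 - 40*s - 6)/(24*s^6 + 18*s^5 - 41*s^4 - 22*s^3 - 46*s^2 - 11*s + 30)
The step-3 result is T(s). Setting s = 0: T(0) = -6/30 = -1/5.

Answer: -1/5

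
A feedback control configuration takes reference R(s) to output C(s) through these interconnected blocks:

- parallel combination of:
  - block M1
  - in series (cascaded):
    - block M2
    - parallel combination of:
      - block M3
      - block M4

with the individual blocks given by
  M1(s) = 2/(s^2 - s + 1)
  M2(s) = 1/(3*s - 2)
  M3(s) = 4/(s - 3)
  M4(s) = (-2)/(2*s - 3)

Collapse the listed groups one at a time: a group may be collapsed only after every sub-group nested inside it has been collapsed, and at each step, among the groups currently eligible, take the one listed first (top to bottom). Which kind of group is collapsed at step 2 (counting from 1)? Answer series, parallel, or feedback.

Step 1: combine M3, M4 in parallel
Step 2: multiply M2, (M3+M4) (series)
Step 3: reduce the parallel group M1, (M2*(M3+M4))
Step 2 collapses a series group.

Hence the answer: series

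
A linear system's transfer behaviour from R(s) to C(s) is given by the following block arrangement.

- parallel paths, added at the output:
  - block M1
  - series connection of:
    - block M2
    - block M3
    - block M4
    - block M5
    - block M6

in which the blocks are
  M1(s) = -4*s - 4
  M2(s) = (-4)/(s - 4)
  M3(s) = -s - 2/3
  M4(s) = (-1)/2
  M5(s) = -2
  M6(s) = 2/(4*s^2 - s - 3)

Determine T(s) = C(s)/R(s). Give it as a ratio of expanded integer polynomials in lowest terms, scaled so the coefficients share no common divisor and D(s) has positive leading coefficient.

Step 1 - reduce the series chain M2, M3, M4, M5, M6: (24*s + 16)/(12*s^3 - 51*s^2 + 3*s + 36)
Step 2 - parallel reduction of M1, (M2*M3*M4*M5*M6) - this is the overall T(s), already in the required normalized form

Final answer: (-48*s^4 + 156*s^3 + 192*s^2 - 132*s - 128)/(12*s^3 - 51*s^2 + 3*s + 36)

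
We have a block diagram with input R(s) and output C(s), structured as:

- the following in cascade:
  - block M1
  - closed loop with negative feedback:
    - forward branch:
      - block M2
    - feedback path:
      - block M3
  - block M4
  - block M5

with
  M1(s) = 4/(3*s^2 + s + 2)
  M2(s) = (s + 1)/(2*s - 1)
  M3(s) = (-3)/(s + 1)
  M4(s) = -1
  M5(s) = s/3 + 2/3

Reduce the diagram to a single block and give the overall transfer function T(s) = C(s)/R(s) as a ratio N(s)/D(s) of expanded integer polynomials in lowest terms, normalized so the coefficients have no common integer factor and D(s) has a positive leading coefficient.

First reduce the diagram to T(s).

1. reduce the feedback loop with forward M2 and return M3 = (s + 1)/(2*s - 4)
2. cascade M1, [M2/(1+M2*M3)], M4, M5; the result is T(s) itself (integer coefficients, no common factor, positive leading denominator coefficient)

Answer: (-2*s^2 - 6*s - 4)/(9*s^3 - 15*s^2 - 12)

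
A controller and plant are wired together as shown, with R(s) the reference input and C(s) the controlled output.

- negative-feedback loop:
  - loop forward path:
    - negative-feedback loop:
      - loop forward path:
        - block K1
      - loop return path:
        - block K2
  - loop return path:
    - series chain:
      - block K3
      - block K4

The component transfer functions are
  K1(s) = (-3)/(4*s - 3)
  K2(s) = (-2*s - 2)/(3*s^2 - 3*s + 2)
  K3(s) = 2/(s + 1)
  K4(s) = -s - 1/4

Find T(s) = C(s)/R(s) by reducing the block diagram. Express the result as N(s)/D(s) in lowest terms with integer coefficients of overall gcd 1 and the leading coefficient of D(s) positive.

1. reduce the feedback loop with forward K1 and return K2; result (-9*s^2 + 9*s - 6)/(12*s^3 - 21*s^2 + 23*s)
2. series reduction of K3, K4; result (-4*s - 1)/(2*s + 2)
3. feedback reduction of [K1/(1+K1*K2)], (K3*K4), giving the overall T(s)

Hence the answer: (-18*s^3 + 6*s - 12)/(24*s^4 + 18*s^3 - 23*s^2 + 61*s + 6)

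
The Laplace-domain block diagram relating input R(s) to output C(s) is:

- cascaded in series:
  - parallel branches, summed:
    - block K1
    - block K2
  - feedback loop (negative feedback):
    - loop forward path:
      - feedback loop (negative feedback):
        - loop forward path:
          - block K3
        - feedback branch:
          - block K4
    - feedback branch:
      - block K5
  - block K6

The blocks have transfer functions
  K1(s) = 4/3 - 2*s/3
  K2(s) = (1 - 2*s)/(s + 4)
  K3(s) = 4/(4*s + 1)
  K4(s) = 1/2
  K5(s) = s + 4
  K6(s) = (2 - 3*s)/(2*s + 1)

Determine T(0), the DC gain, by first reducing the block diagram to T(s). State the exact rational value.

(1) parallel reduction of K1, K2, giving (-2*s^2 - 10*s + 19)/(3*s + 12)
(2) close the feedback loop around K3, K4, giving 4/(4*s + 3)
(3) reduce the feedback loop with forward [K3/(1+K3*K4)] and return K5, giving 4/(8*s + 19)
(4) multiply (K1+K2), [[K3/(1+K3*K4)]/(1+[K3/(1+K3*K4)]*K5)], K6 (series), giving (24*s^3 + 104*s^2 - 308*s + 152)/(48*s^3 + 330*s^2 + 609*s + 228)
That last expression is T(s); at s = 0 only the constant terms survive, so T(0) = 152/228 = 2/3.

Therefore the answer is 2/3.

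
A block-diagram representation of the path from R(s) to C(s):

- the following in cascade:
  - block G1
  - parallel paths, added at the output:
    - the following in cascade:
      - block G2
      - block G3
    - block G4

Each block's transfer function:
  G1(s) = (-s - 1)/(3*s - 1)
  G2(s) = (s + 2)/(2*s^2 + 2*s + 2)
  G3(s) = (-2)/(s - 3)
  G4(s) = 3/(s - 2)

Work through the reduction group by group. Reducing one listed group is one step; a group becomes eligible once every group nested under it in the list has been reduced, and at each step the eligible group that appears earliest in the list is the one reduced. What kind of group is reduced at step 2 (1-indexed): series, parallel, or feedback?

Reducing step by step:

[1] combine G2, G3 in series
[2] combine (G2*G3), G4 in parallel
[3] reduce the series chain G1, ((G2*G3)+G4)
So the answer for step 2 is parallel.

Answer: parallel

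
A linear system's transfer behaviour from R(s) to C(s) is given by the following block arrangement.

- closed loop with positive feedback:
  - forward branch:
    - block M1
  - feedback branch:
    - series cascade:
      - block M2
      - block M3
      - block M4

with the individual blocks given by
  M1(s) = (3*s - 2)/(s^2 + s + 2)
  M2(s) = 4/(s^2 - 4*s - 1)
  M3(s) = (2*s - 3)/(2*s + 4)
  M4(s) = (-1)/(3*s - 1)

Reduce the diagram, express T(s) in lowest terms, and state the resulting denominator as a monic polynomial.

1. series reduction of M2, M3, M4 gives (6 - 4*s)/(3*s^4 - 7*s^3 - 25*s^2 + 3*s + 2)
2. apply the feedback formula to M1, (M2*M3*M4) gives (9*s^5 - 27*s^4 - 61*s^3 + 59*s^2 - 4)/(3*s^6 - 4*s^5 - 26*s^4 - 36*s^3 - 33*s^2 - 18*s + 16)
Step 2 gives the fully reduced T(s), with no common factor left to cancel. The denominator's leading coefficient is 3, so divide each of its coefficients by 3 to get the monic form.

Answer: s^6 - 4*s^5/3 - 26*s^4/3 - 12*s^3 - 11*s^2 - 6*s + 16/3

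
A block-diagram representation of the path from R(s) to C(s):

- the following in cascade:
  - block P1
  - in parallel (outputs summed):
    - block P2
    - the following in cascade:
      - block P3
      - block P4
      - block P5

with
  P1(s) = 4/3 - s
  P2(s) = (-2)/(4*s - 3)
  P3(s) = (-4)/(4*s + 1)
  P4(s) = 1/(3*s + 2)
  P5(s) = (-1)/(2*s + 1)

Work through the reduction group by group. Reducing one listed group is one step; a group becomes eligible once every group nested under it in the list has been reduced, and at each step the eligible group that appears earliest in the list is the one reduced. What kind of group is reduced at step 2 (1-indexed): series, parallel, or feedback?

Step 1. reduce the series chain P3, P4, P5
Step 2. combine P2, (P3*P4*P5) in parallel
Step 3. series reduction of P1, (P2+(P3*P4*P5))
Step 2: parallel.

Hence the answer: parallel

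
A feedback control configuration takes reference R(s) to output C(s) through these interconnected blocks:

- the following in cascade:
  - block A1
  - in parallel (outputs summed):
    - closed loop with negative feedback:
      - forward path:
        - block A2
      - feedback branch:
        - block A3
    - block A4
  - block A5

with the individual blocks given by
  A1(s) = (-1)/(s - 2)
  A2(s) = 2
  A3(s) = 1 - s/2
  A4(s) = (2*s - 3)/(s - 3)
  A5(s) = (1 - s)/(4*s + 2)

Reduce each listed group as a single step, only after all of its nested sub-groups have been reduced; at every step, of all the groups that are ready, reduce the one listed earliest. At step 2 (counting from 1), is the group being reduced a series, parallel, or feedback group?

Step 1 - reduce the feedback loop with forward A2 and return A3
Step 2 - parallel reduction of [A2/(1+A2*A3)], A4
Step 3 - cascade A1, ([A2/(1+A2*A3)]+A4), A5
Step 2: parallel.

Final answer: parallel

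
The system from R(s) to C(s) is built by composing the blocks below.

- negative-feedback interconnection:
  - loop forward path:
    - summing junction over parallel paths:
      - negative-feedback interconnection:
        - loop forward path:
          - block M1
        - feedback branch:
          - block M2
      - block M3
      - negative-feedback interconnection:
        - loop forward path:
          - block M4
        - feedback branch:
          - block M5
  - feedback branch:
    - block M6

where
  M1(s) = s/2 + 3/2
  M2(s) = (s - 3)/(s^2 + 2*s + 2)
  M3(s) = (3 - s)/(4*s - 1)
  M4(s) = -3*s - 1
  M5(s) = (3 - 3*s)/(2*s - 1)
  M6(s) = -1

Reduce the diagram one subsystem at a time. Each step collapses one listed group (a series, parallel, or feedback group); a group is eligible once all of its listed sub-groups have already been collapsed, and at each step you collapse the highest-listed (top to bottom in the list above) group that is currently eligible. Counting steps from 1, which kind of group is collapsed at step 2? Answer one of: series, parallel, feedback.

Step 1: feedback reduction of M1, M2
Step 2: feedback reduction of M4, M5
Step 3: reduce the parallel group [M1/(1+M1*M2)], M3, [M4/(1+M4*M5)]
Step 4: collapse the loop (([M1/(1+M1*M2)]+M3+[M4/(1+M4*M5)]) forward, M6 return)
Step 2 collapses a feedback group.

Hence the answer: feedback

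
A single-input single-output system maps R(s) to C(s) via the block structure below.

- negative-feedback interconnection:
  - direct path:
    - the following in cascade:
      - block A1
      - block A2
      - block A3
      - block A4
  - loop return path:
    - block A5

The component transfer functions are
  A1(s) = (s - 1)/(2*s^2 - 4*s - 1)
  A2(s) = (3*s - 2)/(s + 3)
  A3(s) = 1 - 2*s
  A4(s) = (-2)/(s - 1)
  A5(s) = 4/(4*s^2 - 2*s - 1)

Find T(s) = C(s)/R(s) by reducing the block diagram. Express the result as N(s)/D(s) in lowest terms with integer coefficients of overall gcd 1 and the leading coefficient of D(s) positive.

(1) reduce the series chain A1, A2, A3, A4; result (12*s^2 - 14*s + 4)/(2*s^3 + 2*s^2 - 13*s - 3)
(2) collapse the loop ((A1*A2*A3*A4) forward, A5 return): this yields T(s), and no further normalization is needed

Answer: (48*s^4 - 80*s^3 + 32*s^2 + 6*s - 4)/(8*s^5 + 4*s^4 - 58*s^3 + 60*s^2 - 37*s + 19)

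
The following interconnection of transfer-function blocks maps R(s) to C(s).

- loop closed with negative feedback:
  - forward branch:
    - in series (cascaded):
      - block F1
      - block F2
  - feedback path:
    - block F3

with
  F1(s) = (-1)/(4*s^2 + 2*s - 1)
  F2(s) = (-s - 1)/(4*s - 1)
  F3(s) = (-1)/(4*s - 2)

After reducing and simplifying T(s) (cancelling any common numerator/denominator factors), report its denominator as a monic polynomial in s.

First reduce the diagram to T(s).

Step 1. multiply F1, F2 (series) -> (s + 1)/(16*s^3 + 4*s^2 - 6*s + 1)
Step 2. reduce the feedback loop with forward (F1*F2) and return F3 -> (4*s^2 + 2*s - 2)/(64*s^4 - 16*s^3 - 32*s^2 + 15*s - 3)
That last expression is T(s), already simplified. Scaling its denominator by 1/64 (the reciprocal of the leading coefficient) yields the monic denominator.

Answer: s^4 - s^3/4 - s^2/2 + 15*s/64 - 3/64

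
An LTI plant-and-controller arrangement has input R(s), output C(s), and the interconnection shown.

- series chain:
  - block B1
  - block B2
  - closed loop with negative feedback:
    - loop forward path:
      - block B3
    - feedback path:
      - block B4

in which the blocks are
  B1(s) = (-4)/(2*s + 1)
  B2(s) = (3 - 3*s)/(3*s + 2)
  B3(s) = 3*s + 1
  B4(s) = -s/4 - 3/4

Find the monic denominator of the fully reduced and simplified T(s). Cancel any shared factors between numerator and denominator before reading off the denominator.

First reduce the diagram to T(s).

(1) apply the feedback formula to B3, B4 = (-12*s - 4)/(3*s^2 + 10*s - 1)
(2) series reduction of B1, B2, [B3/(1+B3*B4)] = (-144*s^2 + 96*s + 48)/(18*s^4 + 81*s^3 + 70*s^2 + 13*s - 2)
That last expression is T(s), already simplified. Scaling its denominator by 1/18 (the reciprocal of the leading coefficient) yields the monic denominator.

Answer: s^4 + 9*s^3/2 + 35*s^2/9 + 13*s/18 - 1/9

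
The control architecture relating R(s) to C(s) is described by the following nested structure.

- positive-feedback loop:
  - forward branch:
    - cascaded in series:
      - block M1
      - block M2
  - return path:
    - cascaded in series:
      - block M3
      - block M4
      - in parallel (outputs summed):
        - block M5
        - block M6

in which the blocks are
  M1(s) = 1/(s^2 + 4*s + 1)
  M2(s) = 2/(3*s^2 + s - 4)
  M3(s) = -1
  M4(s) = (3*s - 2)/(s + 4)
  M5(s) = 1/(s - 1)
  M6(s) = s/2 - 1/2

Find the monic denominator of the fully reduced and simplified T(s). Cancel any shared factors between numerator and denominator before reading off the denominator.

First reduce the diagram to T(s).

Step 1 - reduce the series chain M1, M2; result 2/(3*s^4 + 13*s^3 + 3*s^2 - 15*s - 4)
Step 2 - add M5, M6 (parallel); result (s^2 - 2*s + 3)/(2*s - 2)
Step 3 - multiply M3, M4, (M5+M6) (series); result (-3*s^3 + 8*s^2 - 13*s + 6)/(2*s^2 + 6*s - 8)
Step 4 - close the feedback loop around (M1*M2), (M3*M4*(M5+M6)); result (2*s^2 + 6*s - 8)/(3*s^6 + 22*s^5 + 30*s^4 - 55*s^3 - 69*s^2 + 61*s + 10)
That last expression is T(s), already simplified. Scaling its denominator by 1/3 (the reciprocal of the leading coefficient) yields the monic denominator.

Answer: s^6 + 22*s^5/3 + 10*s^4 - 55*s^3/3 - 23*s^2 + 61*s/3 + 10/3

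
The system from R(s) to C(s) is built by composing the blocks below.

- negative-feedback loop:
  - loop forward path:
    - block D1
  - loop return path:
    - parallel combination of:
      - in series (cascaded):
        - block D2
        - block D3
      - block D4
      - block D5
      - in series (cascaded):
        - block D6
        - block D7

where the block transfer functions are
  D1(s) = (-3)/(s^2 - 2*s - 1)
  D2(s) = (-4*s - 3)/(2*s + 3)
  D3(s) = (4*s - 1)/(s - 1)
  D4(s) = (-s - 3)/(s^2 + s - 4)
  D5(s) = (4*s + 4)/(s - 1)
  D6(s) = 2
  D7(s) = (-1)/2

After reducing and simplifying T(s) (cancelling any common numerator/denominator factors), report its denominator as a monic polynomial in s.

First reduce the diagram to T(s).

1. series reduction of D2, D3 -> (-16*s^2 - 8*s + 3)/(2*s^2 + s - 3)
2. series reduction of D6, D7 -> -1
3. combine (D2*D3), D4, D5, (D6*D7) in parallel -> (-10*s^4 - s^3 + 62*s^2 - 26*s - 63)/(2*s^4 + 3*s^3 - 10*s^2 - 7*s + 12)
4. close the feedback loop around D1, ((D2*D3)+D4+D5+(D6*D7)) -> (-6*s^4 - 9*s^3 + 30*s^2 + 21*s - 36)/(2*s^6 - s^5 + 12*s^4 + 13*s^3 - 150*s^2 + 61*s + 177)
No further cancellation is possible in the step-4 result, so that is T(s). Its denominator becomes monic after dividing by the leading coefficient 2.

Answer: s^6 - s^5/2 + 6*s^4 + 13*s^3/2 - 75*s^2 + 61*s/2 + 177/2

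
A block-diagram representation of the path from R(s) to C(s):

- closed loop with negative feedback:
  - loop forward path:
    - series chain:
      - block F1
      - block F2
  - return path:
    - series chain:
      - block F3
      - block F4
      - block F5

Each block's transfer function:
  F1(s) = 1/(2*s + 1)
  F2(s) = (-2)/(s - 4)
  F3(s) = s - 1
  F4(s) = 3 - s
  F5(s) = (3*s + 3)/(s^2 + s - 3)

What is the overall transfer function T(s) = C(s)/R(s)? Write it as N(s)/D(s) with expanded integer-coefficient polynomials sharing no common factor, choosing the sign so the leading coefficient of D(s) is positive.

The answer is (-2*s^2 - 2*s + 6)/(2*s^4 + s^3 - 35*s^2 + 11*s + 30).

Reasoning:
(1) cascade F1, F2 gives (-2)/(2*s^2 - 7*s - 4)
(2) cascade F3, F4, F5 gives (-3*s^3 + 9*s^2 + 3*s - 9)/(s^2 + s - 3)
(3) feedback reduction of (F1*F2), (F3*F4*F5) - this is the overall T(s), already in the required normalized form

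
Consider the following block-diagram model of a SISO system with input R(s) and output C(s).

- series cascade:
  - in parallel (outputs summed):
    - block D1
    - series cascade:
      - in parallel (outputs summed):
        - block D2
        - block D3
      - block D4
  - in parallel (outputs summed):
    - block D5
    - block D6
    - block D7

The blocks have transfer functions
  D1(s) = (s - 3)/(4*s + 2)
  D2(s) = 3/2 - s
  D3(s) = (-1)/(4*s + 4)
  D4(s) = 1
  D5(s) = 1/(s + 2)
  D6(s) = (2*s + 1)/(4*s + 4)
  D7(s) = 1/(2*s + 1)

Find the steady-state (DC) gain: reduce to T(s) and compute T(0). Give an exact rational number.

(1) sum the parallel branches D2, D3: (-4*s^2 + 2*s + 5)/(4*s + 4)
(2) reduce the series chain (D2+D3), D4: (-4*s^2 + 2*s + 5)/(4*s + 4)
(3) sum the parallel branches D1, ((D2+D3)*D4): (-8*s^3 + 2*s^2 + 8*s - 1)/(8*s^2 + 12*s + 4)
(4) combine D5, D6, D7 in parallel: (4*s^3 + 24*s^2 + 33*s + 14)/(8*s^3 + 28*s^2 + 28*s + 8)
(5) reduce the series chain (D1+((D2+D3)*D4)), (D5+D6+D7): (-32*s^6 - 184*s^5 - 184*s^4 + 142*s^3 + 268*s^2 + 79*s - 14)/(64*s^5 + 320*s^4 + 592*s^3 + 512*s^2 + 208*s + 32)
That last expression is T(s); at s = 0 only the constant terms survive, so T(0) = -14/32 = -7/16.

Answer: -7/16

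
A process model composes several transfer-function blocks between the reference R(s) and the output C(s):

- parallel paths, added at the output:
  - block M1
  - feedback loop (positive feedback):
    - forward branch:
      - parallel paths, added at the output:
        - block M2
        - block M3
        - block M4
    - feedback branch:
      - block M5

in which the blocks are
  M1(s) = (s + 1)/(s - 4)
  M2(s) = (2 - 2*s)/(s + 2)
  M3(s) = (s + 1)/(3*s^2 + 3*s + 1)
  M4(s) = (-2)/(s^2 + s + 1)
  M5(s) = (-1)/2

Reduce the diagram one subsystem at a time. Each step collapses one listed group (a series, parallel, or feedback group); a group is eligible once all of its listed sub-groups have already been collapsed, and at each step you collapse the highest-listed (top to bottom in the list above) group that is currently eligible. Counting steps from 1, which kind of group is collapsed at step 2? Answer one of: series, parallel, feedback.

The answer is feedback.

Reasoning:
Step 1: combine M2, M3, M4 in parallel
Step 2: feedback reduction of (M2+M3+M4), M5
Step 3: reduce the parallel group M1, [(M2+M3+M4)/(1-(M2+M3+M4)*M5)]
At step 2 the group reduced is feedback.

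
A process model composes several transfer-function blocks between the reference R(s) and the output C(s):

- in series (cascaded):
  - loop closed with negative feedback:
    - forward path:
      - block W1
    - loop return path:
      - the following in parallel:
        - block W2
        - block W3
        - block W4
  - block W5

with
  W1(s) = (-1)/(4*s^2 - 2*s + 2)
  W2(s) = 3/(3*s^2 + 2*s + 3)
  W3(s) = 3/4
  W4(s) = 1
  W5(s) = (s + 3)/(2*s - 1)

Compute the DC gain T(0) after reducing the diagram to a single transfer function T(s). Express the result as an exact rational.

1. sum the parallel branches W2, W3, W4 gives (21*s^2 + 14*s + 33)/(12*s^2 + 8*s + 12)
2. feedback reduction of W1, (W2+W3+W4) gives (-12*s^2 - 8*s - 12)/(48*s^4 + 8*s^3 + 35*s^2 - 22*s - 9)
3. combine [W1/(1+W1*(W2+W3+W4))], W5 in series gives (-12*s^3 - 44*s^2 - 36*s - 36)/(96*s^5 - 32*s^4 + 62*s^3 - 79*s^2 + 4*s + 9)
Evaluating the step-3 result (the overall T(s)) at s = 0 gives T(0) = -36/9 = -4.

Final answer: -4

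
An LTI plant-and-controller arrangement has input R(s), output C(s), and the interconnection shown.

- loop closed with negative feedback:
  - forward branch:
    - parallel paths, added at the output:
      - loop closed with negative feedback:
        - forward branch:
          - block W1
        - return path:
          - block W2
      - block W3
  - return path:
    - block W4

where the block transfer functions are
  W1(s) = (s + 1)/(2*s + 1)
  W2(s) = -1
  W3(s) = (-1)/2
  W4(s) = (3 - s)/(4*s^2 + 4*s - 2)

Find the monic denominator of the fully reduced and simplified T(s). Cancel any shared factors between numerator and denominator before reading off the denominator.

1. collapse the loop (W1 forward, W2 return); result (s + 1)/s
2. reduce the parallel group [W1/(1+W1*W2)], W3; result (s + 2)/(2*s)
3. apply the feedback formula to ([W1/(1+W1*W2)]+W3), W4; result (4*s^3 + 12*s^2 + 6*s - 4)/(8*s^3 + 7*s^2 - 3*s + 6)
The result of step 3 is T(s) in lowest terms. Its denominator has leading coefficient 8; dividing the denominator through by 8 makes it monic.

Final answer: s^3 + 7*s^2/8 - 3*s/8 + 3/4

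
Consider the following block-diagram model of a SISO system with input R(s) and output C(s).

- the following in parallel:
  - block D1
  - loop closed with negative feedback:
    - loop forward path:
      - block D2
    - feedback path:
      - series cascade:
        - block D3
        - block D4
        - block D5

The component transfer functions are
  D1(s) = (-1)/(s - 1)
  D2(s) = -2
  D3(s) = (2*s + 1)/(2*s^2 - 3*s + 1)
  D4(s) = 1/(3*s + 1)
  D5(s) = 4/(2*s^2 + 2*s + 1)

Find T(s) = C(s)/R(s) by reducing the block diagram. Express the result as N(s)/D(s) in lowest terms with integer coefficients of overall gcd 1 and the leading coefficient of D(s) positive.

First reduce the diagram to T(s).

[1] reduce the series chain D3, D4, D5, giving (8*s + 4)/(12*s^5 - 2*s^4 - 8*s^3 - 5*s^2 + 2*s + 1)
[2] collapse the loop (D2 forward, (D3*D4*D5) return), giving (-24*s^5 + 4*s^4 + 16*s^3 + 10*s^2 - 4*s - 2)/(12*s^5 - 2*s^4 - 8*s^3 - 5*s^2 - 14*s - 7)
[3] combine D1, [D2/(1+D2*(D3*D4*D5))] in parallel: this yields T(s), and no further normalization is needed

Answer: (-24*s^6 + 16*s^5 + 14*s^4 + 2*s^3 - 9*s^2 + 16*s + 9)/(12*s^6 - 14*s^5 - 6*s^4 + 3*s^3 - 9*s^2 + 7*s + 7)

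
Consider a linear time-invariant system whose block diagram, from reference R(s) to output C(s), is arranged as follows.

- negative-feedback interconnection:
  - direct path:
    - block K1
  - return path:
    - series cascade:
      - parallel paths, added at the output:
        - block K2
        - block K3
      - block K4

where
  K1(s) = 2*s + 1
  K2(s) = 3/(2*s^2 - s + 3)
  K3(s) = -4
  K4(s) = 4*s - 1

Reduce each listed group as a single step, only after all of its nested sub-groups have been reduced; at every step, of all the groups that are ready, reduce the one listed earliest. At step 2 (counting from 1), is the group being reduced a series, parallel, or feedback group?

Step 1 - combine K2, K3 in parallel
Step 2 - combine (K2+K3), K4 in series
Step 3 - reduce the feedback loop with forward K1 and return ((K2+K3)*K4)
At step 2 the group reduced is series.

Final answer: series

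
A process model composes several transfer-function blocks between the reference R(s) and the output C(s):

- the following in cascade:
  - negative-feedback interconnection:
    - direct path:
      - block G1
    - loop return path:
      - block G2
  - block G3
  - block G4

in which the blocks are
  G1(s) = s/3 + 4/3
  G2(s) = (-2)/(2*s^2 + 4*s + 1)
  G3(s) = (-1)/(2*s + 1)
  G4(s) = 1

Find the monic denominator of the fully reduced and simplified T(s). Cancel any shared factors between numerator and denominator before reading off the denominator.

Reducing step by step:

1. collapse the loop (G1 forward, G2 return) gives (2*s^3 + 12*s^2 + 17*s + 4)/(6*s^2 + 10*s - 5)
2. combine [G1/(1+G1*G2)], G3, G4 in series gives (-2*s^3 - 12*s^2 - 17*s - 4)/(12*s^3 + 26*s^2 - 5)
T(s) is the step-2 result (common factors already cancelled). Leading coefficient of the denominator: 12. Divide through by 12 for the monic polynomial.

Answer: s^3 + 13*s^2/6 - 5/12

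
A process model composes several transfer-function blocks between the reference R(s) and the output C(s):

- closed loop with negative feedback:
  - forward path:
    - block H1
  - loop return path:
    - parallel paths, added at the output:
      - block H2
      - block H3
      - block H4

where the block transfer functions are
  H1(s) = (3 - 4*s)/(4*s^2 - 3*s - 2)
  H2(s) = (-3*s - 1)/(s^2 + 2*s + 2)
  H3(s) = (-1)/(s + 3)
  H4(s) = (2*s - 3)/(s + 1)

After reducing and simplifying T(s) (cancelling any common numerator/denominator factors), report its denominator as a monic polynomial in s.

(1) add H2, H3, H4 (parallel) = (2*s^4 + 3*s^3 - 15*s^2 - 29*s - 23)/(s^4 + 6*s^3 + 13*s^2 + 14*s + 6)
(2) close the feedback loop around H1, (H2+H3+H4) = (-4*s^5 - 21*s^4 - 34*s^3 - 17*s^2 + 18*s + 18)/(4*s^6 + 13*s^5 + 26*s^4 + 74*s^3 + 27*s^2 - 41*s - 81)
T(s) is the step-2 result (common factors already cancelled). Leading coefficient of the denominator: 4. Divide through by 4 for the monic polynomial.

Hence the answer: s^6 + 13*s^5/4 + 13*s^4/2 + 37*s^3/2 + 27*s^2/4 - 41*s/4 - 81/4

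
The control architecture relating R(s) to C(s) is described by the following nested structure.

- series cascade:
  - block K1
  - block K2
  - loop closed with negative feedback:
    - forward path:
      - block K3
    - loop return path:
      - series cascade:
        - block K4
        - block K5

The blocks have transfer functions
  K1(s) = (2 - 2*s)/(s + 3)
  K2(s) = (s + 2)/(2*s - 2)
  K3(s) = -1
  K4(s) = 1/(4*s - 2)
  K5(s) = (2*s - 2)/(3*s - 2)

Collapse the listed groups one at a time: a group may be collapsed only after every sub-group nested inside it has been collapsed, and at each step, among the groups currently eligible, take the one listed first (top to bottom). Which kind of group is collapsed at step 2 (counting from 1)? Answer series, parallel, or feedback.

Step 1. series reduction of K4, K5
Step 2. collapse the loop (K3 forward, (K4*K5) return)
Step 3. series reduction of K1, K2, [K3/(1+K3*(K4*K5))]
So the answer for step 2 is feedback.

Hence the answer: feedback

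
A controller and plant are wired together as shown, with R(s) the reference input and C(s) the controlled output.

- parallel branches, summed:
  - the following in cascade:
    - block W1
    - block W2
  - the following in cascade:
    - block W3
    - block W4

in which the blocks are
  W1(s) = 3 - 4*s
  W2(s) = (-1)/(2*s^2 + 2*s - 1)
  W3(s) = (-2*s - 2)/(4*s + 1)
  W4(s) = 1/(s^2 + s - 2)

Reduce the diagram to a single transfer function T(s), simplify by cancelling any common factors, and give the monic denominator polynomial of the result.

First reduce the diagram to T(s).

(1) reduce the series chain W1, W2: (4*s - 3)/(2*s^2 + 2*s - 1)
(2) cascade W3, W4: (-2*s - 2)/(4*s^3 + 5*s^2 - 7*s - 2)
(3) add (W1*W2), (W3*W4) (parallel): (16*s^4 + 4*s^3 - 51*s^2 + 11*s + 8)/(8*s^5 + 18*s^4 - 8*s^3 - 23*s^2 + 3*s + 2)
T(s) is the step-3 result (common factors already cancelled). Leading coefficient of the denominator: 8. Divide through by 8 for the monic polynomial.

Answer: s^5 + 9*s^4/4 - s^3 - 23*s^2/8 + 3*s/8 + 1/4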